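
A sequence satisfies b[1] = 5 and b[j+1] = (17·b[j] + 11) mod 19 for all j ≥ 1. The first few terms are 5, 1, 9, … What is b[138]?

We have b[1] = 5, b[2] = 1, b[3] = 9, b[4] = 12, b[5] = 6, b[6] = 18, b[7] = 13, b[8] = 4, b[9] = 3, b[10] = 5.
Since b[10] = b[1] = 5, the sequence is periodic with period 9.
(138 - 1) mod 9 = 2, so b[138] = b[3] = 9.

9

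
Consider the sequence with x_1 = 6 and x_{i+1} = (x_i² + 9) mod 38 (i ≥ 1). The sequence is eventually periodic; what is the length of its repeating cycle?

Computing terms: x_1 = 6; x_2 = 7; x_3 = 20; x_4 = 29; x_5 = 14; x_6 = 15; x_7 = 6.
Since x_7 = x_1 = 6, the sequence is periodic with period 6.

6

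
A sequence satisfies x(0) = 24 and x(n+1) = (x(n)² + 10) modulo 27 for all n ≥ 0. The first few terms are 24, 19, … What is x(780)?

5

Listing terms: x(0) = 24, x(1) = 19, x(2) = 20, x(3) = 5, x(4) = 8, x(5) = 20.
Since x(5) = x(2) = 20, the sequence is eventually periodic: after a pre-period of length 2 it cycles with period 3.
For n ≥ 2, x(n) depends only on (n - 2) mod 3. (780 - 2) mod 3 = 1, so x(780) = x(3) = 5.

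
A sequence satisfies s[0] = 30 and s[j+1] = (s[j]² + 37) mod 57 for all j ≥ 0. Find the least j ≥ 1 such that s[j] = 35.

Computing terms: s[0] = 30; s[1] = 25; s[2] = 35; s[3] = 8; s[4] = 44; s[5] = 35.
Since s[5] = s[2] = 35, the sequence is eventually periodic: after a pre-period of length 2 it cycles with period 3.
The value 35 first appears (with j ≥ 1) at s[2].

2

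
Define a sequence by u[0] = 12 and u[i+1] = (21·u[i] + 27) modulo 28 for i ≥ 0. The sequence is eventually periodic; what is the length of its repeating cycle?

4

We have u[0] = 12, u[1] = 27, u[2] = 6, u[3] = 13, u[4] = 20, u[5] = 27.
Since u[5] = u[1] = 27, the sequence is eventually periodic: after a pre-period of length 1 it cycles with period 4.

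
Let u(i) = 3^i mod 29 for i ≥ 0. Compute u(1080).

Listing terms: u(0) = 1, u(1) = 3, u(2) = 9, u(3) = 27, u(4) = 23, u(5) = 11, u(6) = 4, u(7) = 12, u(8) = 7, u(9) = 21, u(10) = 5, u(11) = 15, u(12) = 16, u(13) = 19, u(14) = 28, u(15) = 26, u(16) = 20, u(17) = 2, u(18) = 6, u(19) = 18, u(20) = 25, u(21) = 17, u(22) = 22, u(23) = 8, u(24) = 24, u(25) = 14, u(26) = 13, u(27) = 10, u(28) = 1.
Since u(28) = u(0) = 1, the sequence is periodic with period 28.
(1080 - 0) mod 28 = 16, so u(1080) = u(16) = 20.

20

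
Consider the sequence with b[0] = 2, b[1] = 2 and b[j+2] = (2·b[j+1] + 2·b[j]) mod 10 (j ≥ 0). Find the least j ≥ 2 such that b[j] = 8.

2

b[0] = 2; b[1] = 2; b[2] = 8; b[3] = 0; b[4] = 6; b[5] = 2; b[6] = 6; b[7] = 6; b[8] = 4; b[9] = 0; b[10] = 8; b[11] = 6; b[12] = 8; b[13] = 8; b[14] = 2; b[15] = 0; b[16] = 4; b[17] = 8; b[18] = 4; b[19] = 4; b[20] = 6; b[21] = 0; b[22] = 2; b[23] = 4; b[24] = 2; b[25] = 2.
Since (b[24], b[25]) = (b[0], b[1]) = (2, 2) (two consecutive terms determine the rest), the sequence is periodic with period 24.
The value 8 first appears (with j ≥ 2) at b[2].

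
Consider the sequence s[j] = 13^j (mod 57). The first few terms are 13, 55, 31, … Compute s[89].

22

Listing terms: s[1] = 13, s[2] = 55, s[3] = 31, s[4] = 4, s[5] = 52, s[6] = 49, s[7] = 10, s[8] = 16, s[9] = 37, s[10] = 25, s[11] = 40, s[12] = 7, s[13] = 34, s[14] = 43, s[15] = 46, s[16] = 28, s[17] = 22, s[18] = 1, s[19] = 13.
The sequence repeats with period 18.
So s[89] = s[1 + ((89-1) mod 18)] = s[17] = 22.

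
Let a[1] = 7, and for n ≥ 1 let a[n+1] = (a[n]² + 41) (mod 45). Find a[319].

Computing terms: a[1] = 7, a[2] = 0, a[3] = 41, a[4] = 12, a[5] = 5, a[6] = 21, a[7] = 32, a[8] = 30, a[9] = 41.
Since a[9] = a[3] = 41, the sequence is eventually periodic: after a pre-period of length 2 it cycles with period 6.
For n ≥ 3, a[n] depends only on (n - 3) mod 6. (319 - 3) mod 6 = 4, so a[319] = a[7] = 32.

32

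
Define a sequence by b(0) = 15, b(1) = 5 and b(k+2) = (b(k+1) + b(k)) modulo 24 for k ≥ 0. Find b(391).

b(0) = 15,  b(1) = 5,  b(2) = 20,  b(3) = 1,  b(4) = 21,  b(5) = 22,  b(6) = 19,  b(7) = 17,  b(8) = 12,  b(9) = 5,  b(10) = 17,  b(11) = 22,  b(12) = 15,  b(13) = 13,  b(14) = 4,  b(15) = 17,  b(16) = 21,  b(17) = 14,  b(18) = 11,  b(19) = 1,  b(20) = 12,  b(21) = 13,  b(22) = 1,  b(23) = 14,  b(24) = 15,  b(25) = 5.
Since (b(24), b(25)) = (b(0), b(1)) = (15, 5) (two consecutive terms determine the rest), the sequence is periodic with period 24.
So b(391) = b(0 + ((391-0) mod 24)) = b(7) = 17.

17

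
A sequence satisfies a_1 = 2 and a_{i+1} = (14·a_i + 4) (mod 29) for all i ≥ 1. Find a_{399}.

9

Listing terms: a_1 = 2,  a_2 = 3,  a_3 = 17,  a_4 = 10,  a_5 = 28,  a_6 = 19,  a_7 = 9,  a_8 = 14,  a_9 = 26,  a_{10} = 20,  a_{11} = 23,  a_{12} = 7,  a_{13} = 15,  a_{14} = 11,  a_{15} = 13,  a_{16} = 12,  a_{17} = 27,  a_{18} = 5,  a_{19} = 16,  a_{20} = 25,  a_{21} = 6,  a_{22} = 1,  a_{23} = 18,  a_{24} = 24,  a_{25} = 21,  a_{26} = 8,  a_{27} = 0,  a_{28} = 4,  a_{29} = 2.
Since a_{29} = a_1 = 2, the sequence is periodic with period 28.
So a_{399} = a_{1 + ((399-1) mod 28)} = a_7 = 9.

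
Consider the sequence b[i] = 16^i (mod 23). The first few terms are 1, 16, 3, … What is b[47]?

2

b[0] = 1,  b[1] = 16,  b[2] = 3,  b[3] = 2,  b[4] = 9,  b[5] = 6,  b[6] = 4,  b[7] = 18,  b[8] = 12,  b[9] = 8,  b[10] = 13,  b[11] = 1.
The sequence repeats with period 11.
So b[47] = b[0 + ((47-0) mod 11)] = b[3] = 2.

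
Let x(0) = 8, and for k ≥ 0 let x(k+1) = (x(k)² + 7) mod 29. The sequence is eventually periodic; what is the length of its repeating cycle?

7

We have x(0) = 8,  x(1) = 13,  x(2) = 2,  x(3) = 11,  x(4) = 12,  x(5) = 6,  x(6) = 14,  x(7) = 0,  x(8) = 7,  x(9) = 27,  x(10) = 11.
Since x(10) = x(3) = 11, the sequence is eventually periodic: after a pre-period of length 3 it cycles with period 7.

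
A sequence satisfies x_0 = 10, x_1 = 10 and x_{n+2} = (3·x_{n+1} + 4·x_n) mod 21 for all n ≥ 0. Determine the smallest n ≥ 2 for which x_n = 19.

3

x_0 = 10,  x_1 = 10,  x_2 = 7,  x_3 = 19,  x_4 = 1,  x_5 = 16,  x_6 = 10,  x_7 = 10.
Since (x_6, x_7) = (x_0, x_1) = (10, 10) (two consecutive terms determine the rest), the sequence is periodic with period 6.
The value 19 first appears (with n ≥ 2) at x_3.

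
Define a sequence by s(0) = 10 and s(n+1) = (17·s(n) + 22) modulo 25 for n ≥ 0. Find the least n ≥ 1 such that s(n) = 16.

14

Listing terms: s(0) = 10; s(1) = 17; s(2) = 11; s(3) = 9; s(4) = 0; s(5) = 22; s(6) = 21; s(7) = 4; s(8) = 15; s(9) = 2; s(10) = 6; s(11) = 24; s(12) = 5; s(13) = 7; s(14) = 16; s(15) = 19; s(16) = 20; s(17) = 12; s(18) = 1; s(19) = 14; s(20) = 10.
Since s(20) = s(0) = 10, the sequence is periodic with period 20.
The value 16 first appears (with n ≥ 1) at s(14).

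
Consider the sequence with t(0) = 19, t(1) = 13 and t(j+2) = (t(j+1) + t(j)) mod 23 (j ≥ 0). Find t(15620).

13

We have t(0) = 19; t(1) = 13; t(2) = 9; t(3) = 22; t(4) = 8; t(5) = 7; t(6) = 15; t(7) = 22; t(8) = 14; t(9) = 13; t(10) = 4; t(11) = 17; t(12) = 21; t(13) = 15; t(14) = 13; t(15) = 5; t(16) = 18; t(17) = 0; t(18) = 18; t(19) = 18; t(20) = 13; t(21) = 8; t(22) = 21; t(23) = 6; t(24) = 4; t(25) = 10; t(26) = 14; t(27) = 1; t(28) = 15; t(29) = 16; t(30) = 8; t(31) = 1; t(32) = 9; t(33) = 10; t(34) = 19; t(35) = 6; t(36) = 2; t(37) = 8; t(38) = 10; t(39) = 18; t(40) = 5; t(41) = 0; t(42) = 5; t(43) = 5; t(44) = 10; t(45) = 15; t(46) = 2; t(47) = 17; t(48) = 19; t(49) = 13.
Since (t(48), t(49)) = (t(0), t(1)) = (19, 13) (two consecutive terms determine the rest), the sequence is periodic with period 48.
(15620 - 0) mod 48 = 20, so t(15620) = t(20) = 13.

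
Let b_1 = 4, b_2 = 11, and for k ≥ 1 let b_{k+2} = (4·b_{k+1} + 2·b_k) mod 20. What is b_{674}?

b_1 = 4; b_2 = 11; b_3 = 12; b_4 = 10; b_5 = 4; b_6 = 16; b_7 = 12; b_8 = 0; b_9 = 4; b_{10} = 16.
Since (b_9, b_{10}) = (b_5, b_6) = (4, 16) (two consecutive terms determine the rest), the sequence is eventually periodic: after a pre-period of length 4 it cycles with period 4.
For k ≥ 5, b_k depends only on (k - 5) mod 4. (674 - 5) mod 4 = 1, so b_{674} = b_6 = 16.

16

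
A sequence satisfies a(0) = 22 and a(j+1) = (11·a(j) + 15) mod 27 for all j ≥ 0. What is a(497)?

17

Computing terms: a(0) = 22, a(1) = 14, a(2) = 7, a(3) = 11, a(4) = 1, a(5) = 26, a(6) = 4, a(7) = 5, a(8) = 16, a(9) = 2, a(10) = 10, a(11) = 17, a(12) = 13, a(13) = 23, a(14) = 25, a(15) = 20, a(16) = 19, a(17) = 8, a(18) = 22.
Since a(18) = a(0) = 22, the sequence is periodic with period 18.
So a(497) = a(0 + ((497-0) mod 18)) = a(11) = 17.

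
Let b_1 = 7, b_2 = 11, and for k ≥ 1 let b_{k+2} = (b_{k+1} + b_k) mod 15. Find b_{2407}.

We have b_1 = 7; b_2 = 11; b_3 = 3; b_4 = 14; b_5 = 2; b_6 = 1; b_7 = 3; b_8 = 4; b_9 = 7; b_{10} = 11.
Since (b_9, b_{10}) = (b_1, b_2) = (7, 11) (two consecutive terms determine the rest), the sequence is periodic with period 8.
So b_{2407} = b_{1 + ((2407-1) mod 8)} = b_7 = 3.

3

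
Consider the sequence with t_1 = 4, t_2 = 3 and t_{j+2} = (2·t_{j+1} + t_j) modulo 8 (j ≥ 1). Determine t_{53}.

0

Listing terms: t_1 = 4; t_2 = 3; t_3 = 2; t_4 = 7; t_5 = 0; t_6 = 7; t_7 = 6; t_8 = 3; t_9 = 4; t_{10} = 3.
The sequence repeats with period 8.
So t_{53} = t_{1 + ((53-1) mod 8)} = t_5 = 0.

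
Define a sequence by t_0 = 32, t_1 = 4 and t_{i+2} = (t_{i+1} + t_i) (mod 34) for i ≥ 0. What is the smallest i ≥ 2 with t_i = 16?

10

We have t_0 = 32,  t_1 = 4,  t_2 = 2,  t_3 = 6,  t_4 = 8,  t_5 = 14,  t_6 = 22,  t_7 = 2,  t_8 = 24,  t_9 = 26,  t_{10} = 16,  t_{11} = 8,  t_{12} = 24,  t_{13} = 32,  t_{14} = 22,  t_{15} = 20,  t_{16} = 8,  t_{17} = 28,  t_{18} = 2,  t_{19} = 30,  t_{20} = 32,  t_{21} = 28,  t_{22} = 26,  t_{23} = 20,  t_{24} = 12,  t_{25} = 32,  t_{26} = 10,  t_{27} = 8,  t_{28} = 18,  t_{29} = 26,  t_{30} = 10,  t_{31} = 2,  t_{32} = 12,  t_{33} = 14,  t_{34} = 26,  t_{35} = 6,  t_{36} = 32,  t_{37} = 4.
Since (t_{36}, t_{37}) = (t_0, t_1) = (32, 4) (two consecutive terms determine the rest), the sequence is periodic with period 36.
The value 16 first appears (with i ≥ 2) at t_{10}.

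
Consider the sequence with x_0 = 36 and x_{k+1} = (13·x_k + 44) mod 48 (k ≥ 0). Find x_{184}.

20

x_0 = 36; x_1 = 32; x_2 = 28; x_3 = 24; x_4 = 20; x_5 = 16; x_6 = 12; x_7 = 8; x_8 = 4; x_9 = 0; x_{10} = 44; x_{11} = 40; x_{12} = 36.
The sequence repeats with period 12.
So x_{184} = x_{0 + ((184-0) mod 12)} = x_4 = 20.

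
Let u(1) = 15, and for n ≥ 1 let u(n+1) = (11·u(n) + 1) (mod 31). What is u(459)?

14

Computing terms: u(1) = 15; u(2) = 11; u(3) = 29; u(4) = 10; u(5) = 18; u(6) = 13; u(7) = 20; u(8) = 4; u(9) = 14; u(10) = 0; u(11) = 1; u(12) = 12; u(13) = 9; u(14) = 7; u(15) = 16; u(16) = 22; u(17) = 26; u(18) = 8; u(19) = 27; u(20) = 19; u(21) = 24; u(22) = 17; u(23) = 2; u(24) = 23; u(25) = 6; u(26) = 5; u(27) = 25; u(28) = 28; u(29) = 30; u(30) = 21; u(31) = 15.
Since u(31) = u(1) = 15, the sequence is periodic with period 30.
So u(459) = u(1 + ((459-1) mod 30)) = u(9) = 14.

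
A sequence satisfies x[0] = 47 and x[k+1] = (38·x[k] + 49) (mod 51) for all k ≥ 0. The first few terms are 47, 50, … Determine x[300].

47

Listing terms: x[0] = 47, x[1] = 50, x[2] = 11, x[3] = 8, x[4] = 47.
The sequence repeats with period 4.
(300 - 0) mod 4 = 0, so x[300] = x[0] = 47.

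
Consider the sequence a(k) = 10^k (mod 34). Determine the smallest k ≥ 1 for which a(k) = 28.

13

Listing terms: a(0) = 1, a(1) = 10, a(2) = 32, a(3) = 14, a(4) = 4, a(5) = 6, a(6) = 26, a(7) = 22, a(8) = 16, a(9) = 24, a(10) = 2, a(11) = 20, a(12) = 30, a(13) = 28, a(14) = 8, a(15) = 12, a(16) = 18, a(17) = 10.
Since a(17) = a(1) = 10, the sequence is eventually periodic: after a pre-period of length 1 it cycles with period 16.
The value 28 first appears (with k ≥ 1) at a(13).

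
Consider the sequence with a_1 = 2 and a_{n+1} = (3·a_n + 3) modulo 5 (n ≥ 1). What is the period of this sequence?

4

Listing terms: a_1 = 2, a_2 = 4, a_3 = 0, a_4 = 3, a_5 = 2.
Since a_5 = a_1 = 2, the sequence is periodic with period 4.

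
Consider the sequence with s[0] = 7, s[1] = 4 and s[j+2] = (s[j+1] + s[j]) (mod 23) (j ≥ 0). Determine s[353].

3

Computing terms: s[0] = 7,  s[1] = 4,  s[2] = 11,  s[3] = 15,  s[4] = 3,  s[5] = 18,  s[6] = 21,  s[7] = 16,  s[8] = 14,  s[9] = 7,  s[10] = 21,  s[11] = 5,  s[12] = 3,  s[13] = 8,  s[14] = 11,  s[15] = 19,  s[16] = 7,  s[17] = 3,  s[18] = 10,  s[19] = 13,  s[20] = 0,  s[21] = 13,  s[22] = 13,  s[23] = 3,  s[24] = 16,  s[25] = 19,  s[26] = 12,  s[27] = 8,  s[28] = 20,  s[29] = 5,  s[30] = 2,  s[31] = 7,  s[32] = 9,  s[33] = 16,  s[34] = 2,  s[35] = 18,  s[36] = 20,  s[37] = 15,  s[38] = 12,  s[39] = 4,  s[40] = 16,  s[41] = 20,  s[42] = 13,  s[43] = 10,  s[44] = 0,  s[45] = 10,  s[46] = 10,  s[47] = 20,  s[48] = 7,  s[49] = 4.
The sequence repeats with period 48.
So s[353] = s[0 + ((353-0) mod 48)] = s[17] = 3.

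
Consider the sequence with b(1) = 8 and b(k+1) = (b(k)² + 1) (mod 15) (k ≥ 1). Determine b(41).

b(1) = 8, b(2) = 5, b(3) = 11, b(4) = 2, b(5) = 5.
Since b(5) = b(2) = 5, the sequence is eventually periodic: after a pre-period of length 1 it cycles with period 3.
For k ≥ 2, b(k) depends only on (k - 2) mod 3. (41 - 2) mod 3 = 0, so b(41) = b(2) = 5.

5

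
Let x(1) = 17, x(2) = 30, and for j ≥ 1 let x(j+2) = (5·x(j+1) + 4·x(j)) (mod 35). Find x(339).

We have x(1) = 17; x(2) = 30; x(3) = 8; x(4) = 20; x(5) = 27; x(6) = 5; x(7) = 28; x(8) = 20; x(9) = 2; x(10) = 20; x(11) = 3; x(12) = 25; x(13) = 32; x(14) = 15; x(15) = 28; x(16) = 25; x(17) = 27; x(18) = 25; x(19) = 23; x(20) = 5; x(21) = 12; x(22) = 10; x(23) = 28; x(24) = 5; x(25) = 32; x(26) = 5; x(27) = 13; x(28) = 15; x(29) = 22; x(30) = 30; x(31) = 28; x(32) = 15; x(33) = 12; x(34) = 15; x(35) = 18; x(36) = 10; x(37) = 17; x(38) = 20; x(39) = 28; x(40) = 10; x(41) = 22; x(42) = 10; x(43) = 33; x(44) = 30; x(45) = 2; x(46) = 25; x(47) = 28; x(48) = 30; x(49) = 17; x(50) = 30.
The sequence repeats with period 48.
So x(339) = x(1 + ((339-1) mod 48)) = x(3) = 8.

8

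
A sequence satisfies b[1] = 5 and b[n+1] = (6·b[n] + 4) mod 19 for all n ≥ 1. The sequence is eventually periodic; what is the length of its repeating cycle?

b[1] = 5; b[2] = 15; b[3] = 18; b[4] = 17; b[5] = 11; b[6] = 13; b[7] = 6; b[8] = 2; b[9] = 16; b[10] = 5.
The sequence repeats with period 9.

9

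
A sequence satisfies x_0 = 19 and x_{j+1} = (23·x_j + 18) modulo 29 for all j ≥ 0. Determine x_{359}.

14

Computing terms: x_0 = 19,  x_1 = 20,  x_2 = 14,  x_3 = 21,  x_4 = 8,  x_5 = 28,  x_6 = 24,  x_7 = 19.
The sequence repeats with period 7.
So x_{359} = x_{0 + ((359-0) mod 7)} = x_2 = 14.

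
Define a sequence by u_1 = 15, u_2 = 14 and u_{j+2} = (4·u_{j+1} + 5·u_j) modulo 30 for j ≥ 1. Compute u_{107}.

We have u_1 = 15, u_2 = 14, u_3 = 11, u_4 = 24, u_5 = 1, u_6 = 4, u_7 = 21, u_8 = 14, u_9 = 11.
Since (u_8, u_9) = (u_2, u_3) = (14, 11) (two consecutive terms determine the rest), the sequence is eventually periodic: after a pre-period of length 1 it cycles with period 6.
For j ≥ 2, u_j depends only on (j - 2) mod 6. (107 - 2) mod 6 = 3, so u_{107} = u_5 = 1.

1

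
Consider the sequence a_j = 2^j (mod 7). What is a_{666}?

a_1 = 2; a_2 = 4; a_3 = 1; a_4 = 2.
Since a_4 = a_1 = 2, the sequence is periodic with period 3.
(666 - 1) mod 3 = 2, so a_{666} = a_3 = 1.

1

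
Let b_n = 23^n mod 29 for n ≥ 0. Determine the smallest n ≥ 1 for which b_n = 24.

Computing terms: b_0 = 1, b_1 = 23, b_2 = 7, b_3 = 16, b_4 = 20, b_5 = 25, b_6 = 24, b_7 = 1.
Since b_7 = b_0 = 1, the sequence is periodic with period 7.
The value 24 first appears (with n ≥ 1) at b_6.

6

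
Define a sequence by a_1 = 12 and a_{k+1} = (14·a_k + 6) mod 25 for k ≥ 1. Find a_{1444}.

a_1 = 12,  a_2 = 24,  a_3 = 17,  a_4 = 19,  a_5 = 22,  a_6 = 14,  a_7 = 2,  a_8 = 9,  a_9 = 7,  a_{10} = 4,  a_{11} = 12.
The sequence repeats with period 10.
(1444 - 1) mod 10 = 3, so a_{1444} = a_4 = 19.

19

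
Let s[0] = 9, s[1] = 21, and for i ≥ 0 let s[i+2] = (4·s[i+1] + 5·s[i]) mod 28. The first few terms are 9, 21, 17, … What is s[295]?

We have s[0] = 9, s[1] = 21, s[2] = 17, s[3] = 5, s[4] = 21, s[5] = 25, s[6] = 9, s[7] = 21.
Since (s[6], s[7]) = (s[0], s[1]) = (9, 21) (two consecutive terms determine the rest), the sequence is periodic with period 6.
So s[295] = s[0 + ((295-0) mod 6)] = s[1] = 21.

21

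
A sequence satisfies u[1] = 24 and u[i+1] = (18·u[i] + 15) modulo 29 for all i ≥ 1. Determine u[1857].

Listing terms: u[1] = 24; u[2] = 12; u[3] = 28; u[4] = 26; u[5] = 19; u[6] = 9; u[7] = 3; u[8] = 11; u[9] = 10; u[10] = 21; u[11] = 16; u[12] = 13; u[13] = 17; u[14] = 2; u[15] = 22; u[16] = 5; u[17] = 18; u[18] = 20; u[19] = 27; u[20] = 8; u[21] = 14; u[22] = 6; u[23] = 7; u[24] = 25; u[25] = 1; u[26] = 4; u[27] = 0; u[28] = 15; u[29] = 24.
The sequence repeats with period 28.
(1857 - 1) mod 28 = 8, so u[1857] = u[9] = 10.

10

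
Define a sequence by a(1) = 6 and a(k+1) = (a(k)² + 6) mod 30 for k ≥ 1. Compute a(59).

Listing terms: a(1) = 6, a(2) = 12, a(3) = 0, a(4) = 6.
Since a(4) = a(1) = 6, the sequence is periodic with period 3.
(59 - 1) mod 3 = 1, so a(59) = a(2) = 12.

12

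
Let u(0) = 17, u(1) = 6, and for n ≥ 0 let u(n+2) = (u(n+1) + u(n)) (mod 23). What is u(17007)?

18

u(0) = 17,  u(1) = 6,  u(2) = 0,  u(3) = 6,  u(4) = 6,  u(5) = 12,  u(6) = 18,  u(7) = 7,  u(8) = 2,  u(9) = 9,  u(10) = 11,  u(11) = 20,  u(12) = 8,  u(13) = 5,  u(14) = 13,  u(15) = 18,  u(16) = 8,  u(17) = 3,  u(18) = 11,  u(19) = 14,  u(20) = 2,  u(21) = 16,  u(22) = 18,  u(23) = 11,  u(24) = 6,  u(25) = 17,  u(26) = 0,  u(27) = 17,  u(28) = 17,  u(29) = 11,  u(30) = 5,  u(31) = 16,  u(32) = 21,  u(33) = 14,  u(34) = 12,  u(35) = 3,  u(36) = 15,  u(37) = 18,  u(38) = 10,  u(39) = 5,  u(40) = 15,  u(41) = 20,  u(42) = 12,  u(43) = 9,  u(44) = 21,  u(45) = 7,  u(46) = 5,  u(47) = 12,  u(48) = 17,  u(49) = 6.
The sequence repeats with period 48.
(17007 - 0) mod 48 = 15, so u(17007) = u(15) = 18.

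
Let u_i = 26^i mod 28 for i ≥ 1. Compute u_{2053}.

u_1 = 26; u_2 = 4; u_3 = 20; u_4 = 16; u_5 = 24; u_6 = 8; u_7 = 12; u_8 = 4.
Since u_8 = u_2 = 4, the sequence is eventually periodic: after a pre-period of length 1 it cycles with period 6.
For i ≥ 2, u_i depends only on (i - 2) mod 6. (2053 - 2) mod 6 = 5, so u_{2053} = u_7 = 12.

12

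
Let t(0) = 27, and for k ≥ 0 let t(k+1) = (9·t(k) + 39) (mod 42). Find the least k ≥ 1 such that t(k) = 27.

Computing terms: t(0) = 27,  t(1) = 30,  t(2) = 15,  t(3) = 6,  t(4) = 9,  t(5) = 36,  t(6) = 27.
The sequence repeats with period 6.
The value 27 next appears (with k ≥ 1) at t(6).

6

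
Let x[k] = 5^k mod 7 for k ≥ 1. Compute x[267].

We have x[1] = 5,  x[2] = 4,  x[3] = 6,  x[4] = 2,  x[5] = 3,  x[6] = 1,  x[7] = 5.
The sequence repeats with period 6.
So x[267] = x[1 + ((267-1) mod 6)] = x[3] = 6.

6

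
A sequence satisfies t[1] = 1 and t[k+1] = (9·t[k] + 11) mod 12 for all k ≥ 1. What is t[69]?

Listing terms: t[1] = 1, t[2] = 8, t[3] = 11, t[4] = 2, t[5] = 5, t[6] = 8.
Since t[6] = t[2] = 8, the sequence is eventually periodic: after a pre-period of length 1 it cycles with period 4.
For k ≥ 2, t[k] depends only on (k - 2) mod 4. (69 - 2) mod 4 = 3, so t[69] = t[5] = 5.

5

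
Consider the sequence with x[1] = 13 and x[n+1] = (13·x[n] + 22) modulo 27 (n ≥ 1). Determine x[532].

4

Computing terms: x[1] = 13; x[2] = 2; x[3] = 21; x[4] = 25; x[5] = 23; x[6] = 24; x[7] = 10; x[8] = 17; x[9] = 0; x[10] = 22; x[11] = 11; x[12] = 3; x[13] = 7; x[14] = 5; x[15] = 6; x[16] = 19; x[17] = 26; x[18] = 9; x[19] = 4; x[20] = 20; x[21] = 12; x[22] = 16; x[23] = 14; x[24] = 15; x[25] = 1; x[26] = 8; x[27] = 18; x[28] = 13.
Since x[28] = x[1] = 13, the sequence is periodic with period 27.
So x[532] = x[1 + ((532-1) mod 27)] = x[19] = 4.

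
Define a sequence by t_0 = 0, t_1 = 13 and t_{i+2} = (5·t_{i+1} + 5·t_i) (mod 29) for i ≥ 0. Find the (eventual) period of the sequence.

28

Listing terms: t_0 = 0, t_1 = 13, t_2 = 7, t_3 = 13, t_4 = 13, t_5 = 14, t_6 = 19, t_7 = 20, t_8 = 21, t_9 = 2, t_{10} = 28, t_{11} = 5, t_{12} = 20, t_{13} = 9, t_{14} = 0, t_{15} = 16, t_{16} = 22, t_{17} = 16, t_{18} = 16, t_{19} = 15, t_{20} = 10, t_{21} = 9, t_{22} = 8, t_{23} = 27, t_{24} = 1, t_{25} = 24, t_{26} = 9, t_{27} = 20, t_{28} = 0, t_{29} = 13.
The sequence repeats with period 28.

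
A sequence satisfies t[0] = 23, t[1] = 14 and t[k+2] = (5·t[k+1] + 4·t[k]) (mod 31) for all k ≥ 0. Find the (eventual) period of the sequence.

t[0] = 23; t[1] = 14; t[2] = 7; t[3] = 29; t[4] = 18; t[5] = 20; t[6] = 17; t[7] = 10; t[8] = 25; t[9] = 10; t[10] = 26; t[11] = 15; t[12] = 24; t[13] = 25; t[14] = 4; t[15] = 27; t[16] = 27; t[17] = 26; t[18] = 21; t[19] = 23; t[20] = 13; t[21] = 2; t[22] = 0; t[23] = 8; t[24] = 9; t[25] = 15; t[26] = 18; t[27] = 26; t[28] = 16; t[29] = 29; t[30] = 23; t[31] = 14.
The sequence repeats with period 30.

30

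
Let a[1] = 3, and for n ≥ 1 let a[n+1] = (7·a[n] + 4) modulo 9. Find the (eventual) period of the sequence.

9

We have a[1] = 3; a[2] = 7; a[3] = 8; a[4] = 6; a[5] = 1; a[6] = 2; a[7] = 0; a[8] = 4; a[9] = 5; a[10] = 3.
The sequence repeats with period 9.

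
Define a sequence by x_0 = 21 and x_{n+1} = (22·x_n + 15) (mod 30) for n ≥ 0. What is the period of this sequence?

4

x_0 = 21, x_1 = 27, x_2 = 9, x_3 = 3, x_4 = 21.
The sequence repeats with period 4.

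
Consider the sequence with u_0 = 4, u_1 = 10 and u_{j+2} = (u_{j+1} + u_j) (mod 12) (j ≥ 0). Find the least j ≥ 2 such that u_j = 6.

Listing terms: u_0 = 4; u_1 = 10; u_2 = 2; u_3 = 0; u_4 = 2; u_5 = 2; u_6 = 4; u_7 = 6; u_8 = 10; u_9 = 4; u_{10} = 2; u_{11} = 6; u_{12} = 8; u_{13} = 2; u_{14} = 10; u_{15} = 0; u_{16} = 10; u_{17} = 10; u_{18} = 8; u_{19} = 6; u_{20} = 2; u_{21} = 8; u_{22} = 10; u_{23} = 6; u_{24} = 4; u_{25} = 10.
The sequence repeats with period 24.
The value 6 first appears (with j ≥ 2) at u_7.

7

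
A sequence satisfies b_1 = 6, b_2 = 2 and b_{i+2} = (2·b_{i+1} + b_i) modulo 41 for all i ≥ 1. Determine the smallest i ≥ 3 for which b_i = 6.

We have b_1 = 6,  b_2 = 2,  b_3 = 10,  b_4 = 22,  b_5 = 13,  b_6 = 7,  b_7 = 27,  b_8 = 20,  b_9 = 26,  b_{10} = 31,  b_{11} = 6,  b_{12} = 2.
The sequence repeats with period 10.
The value 6 next appears (with i ≥ 3) at b_{11}.

11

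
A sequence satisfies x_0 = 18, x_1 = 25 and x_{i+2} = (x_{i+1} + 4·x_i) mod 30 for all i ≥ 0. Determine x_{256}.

15

x_0 = 18, x_1 = 25, x_2 = 7, x_3 = 17, x_4 = 15, x_5 = 23, x_6 = 23, x_7 = 25, x_8 = 27, x_9 = 7, x_{10} = 25, x_{11} = 23, x_{12} = 3, x_{13} = 5, x_{14} = 17, x_{15} = 7, x_{16} = 15, x_{17} = 13, x_{18} = 13, x_{19} = 5, x_{20} = 27, x_{21} = 17, x_{22} = 5, x_{23} = 13, x_{24} = 3, x_{25} = 25, x_{26} = 7.
Since (x_{25}, x_{26}) = (x_1, x_2) = (25, 7) (two consecutive terms determine the rest), the sequence is eventually periodic: after a pre-period of length 1 it cycles with period 24.
For i ≥ 1, x_i depends only on (i - 1) mod 24. (256 - 1) mod 24 = 15, so x_{256} = x_{16} = 15.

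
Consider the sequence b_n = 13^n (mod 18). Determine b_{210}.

Computing terms: b_0 = 1, b_1 = 13, b_2 = 7, b_3 = 1.
Since b_3 = b_0 = 1, the sequence is periodic with period 3.
So b_{210} = b_{0 + ((210-0) mod 3)} = b_0 = 1.

1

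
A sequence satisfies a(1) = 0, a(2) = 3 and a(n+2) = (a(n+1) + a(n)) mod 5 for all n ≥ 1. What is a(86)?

0

Listing terms: a(1) = 0,  a(2) = 3,  a(3) = 3,  a(4) = 1,  a(5) = 4,  a(6) = 0,  a(7) = 4,  a(8) = 4,  a(9) = 3,  a(10) = 2,  a(11) = 0,  a(12) = 2,  a(13) = 2,  a(14) = 4,  a(15) = 1,  a(16) = 0,  a(17) = 1,  a(18) = 1,  a(19) = 2,  a(20) = 3,  a(21) = 0,  a(22) = 3.
Since (a(21), a(22)) = (a(1), a(2)) = (0, 3) (two consecutive terms determine the rest), the sequence is periodic with period 20.
(86 - 1) mod 20 = 5, so a(86) = a(6) = 0.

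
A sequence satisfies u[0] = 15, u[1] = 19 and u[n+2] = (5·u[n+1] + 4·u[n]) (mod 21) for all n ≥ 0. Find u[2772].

12

u[0] = 15; u[1] = 19; u[2] = 8; u[3] = 11; u[4] = 3; u[5] = 17; u[6] = 13; u[7] = 7; u[8] = 3; u[9] = 1; u[10] = 17; u[11] = 5; u[12] = 9; u[13] = 2; u[14] = 4; u[15] = 7; u[16] = 9; u[17] = 10; u[18] = 2; u[19] = 8; u[20] = 6; u[21] = 20; u[22] = 19; u[23] = 7; u[24] = 6; u[25] = 16; u[26] = 20; u[27] = 17; u[28] = 18; u[29] = 11; u[30] = 1; u[31] = 7; u[32] = 18; u[33] = 13; u[34] = 11; u[35] = 2; u[36] = 12; u[37] = 5; u[38] = 10; u[39] = 7; u[40] = 12; u[41] = 4; u[42] = 5; u[43] = 20; u[44] = 15; u[45] = 8; u[46] = 16; u[47] = 7; u[48] = 15; u[49] = 19.
The sequence repeats with period 48.
(2772 - 0) mod 48 = 36, so u[2772] = u[36] = 12.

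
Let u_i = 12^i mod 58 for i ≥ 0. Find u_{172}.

30

Computing terms: u_0 = 1,  u_1 = 12,  u_2 = 28,  u_3 = 46,  u_4 = 30,  u_5 = 12.
Since u_5 = u_1 = 12, the sequence is eventually periodic: after a pre-period of length 1 it cycles with period 4.
For i ≥ 1, u_i depends only on (i - 1) mod 4. (172 - 1) mod 4 = 3, so u_{172} = u_4 = 30.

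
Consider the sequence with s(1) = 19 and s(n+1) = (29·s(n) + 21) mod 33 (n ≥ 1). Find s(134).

We have s(1) = 19,  s(2) = 11,  s(3) = 10,  s(4) = 14,  s(5) = 31,  s(6) = 29,  s(7) = 4,  s(8) = 5,  s(9) = 1,  s(10) = 17,  s(11) = 19.
The sequence repeats with period 10.
So s(134) = s(1 + ((134-1) mod 10)) = s(4) = 14.

14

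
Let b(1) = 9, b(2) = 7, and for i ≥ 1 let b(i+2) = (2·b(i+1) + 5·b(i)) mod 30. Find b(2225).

Computing terms: b(1) = 9; b(2) = 7; b(3) = 29; b(4) = 3; b(5) = 1; b(6) = 17; b(7) = 9; b(8) = 13; b(9) = 11; b(10) = 27; b(11) = 19; b(12) = 23; b(13) = 21; b(14) = 7; b(15) = 29.
Since (b(14), b(15)) = (b(2), b(3)) = (7, 29) (two consecutive terms determine the rest), the sequence is eventually periodic: after a pre-period of length 1 it cycles with period 12.
For i ≥ 2, b(i) depends only on (i - 2) mod 12. (2225 - 2) mod 12 = 3, so b(2225) = b(5) = 1.

1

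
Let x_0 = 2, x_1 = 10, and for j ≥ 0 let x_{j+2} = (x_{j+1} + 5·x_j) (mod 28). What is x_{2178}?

Listing terms: x_0 = 2; x_1 = 10; x_2 = 20; x_3 = 14; x_4 = 2; x_5 = 16; x_6 = 26; x_7 = 22; x_8 = 12; x_9 = 10; x_{10} = 14; x_{11} = 8; x_{12} = 22; x_{13} = 6; x_{14} = 4; x_{15} = 6; x_{16} = 26; x_{17} = 0; x_{18} = 18; x_{19} = 18; x_{20} = 24; x_{21} = 2; x_{22} = 10.
Since (x_{21}, x_{22}) = (x_0, x_1) = (2, 10) (two consecutive terms determine the rest), the sequence is periodic with period 21.
(2178 - 0) mod 21 = 15, so x_{2178} = x_{15} = 6.

6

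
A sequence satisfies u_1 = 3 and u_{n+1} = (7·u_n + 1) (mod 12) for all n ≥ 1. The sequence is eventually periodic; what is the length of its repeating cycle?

We have u_1 = 3, u_2 = 10, u_3 = 11, u_4 = 6, u_5 = 7, u_6 = 2, u_7 = 3.
Since u_7 = u_1 = 3, the sequence is periodic with period 6.

6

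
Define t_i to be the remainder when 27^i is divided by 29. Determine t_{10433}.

8

Computing terms: t_1 = 27,  t_2 = 4,  t_3 = 21,  t_4 = 16,  t_5 = 26,  t_6 = 6,  t_7 = 17,  t_8 = 24,  t_9 = 10,  t_{10} = 9,  t_{11} = 11,  t_{12} = 7,  t_{13} = 15,  t_{14} = 28,  t_{15} = 2,  t_{16} = 25,  t_{17} = 8,  t_{18} = 13,  t_{19} = 3,  t_{20} = 23,  t_{21} = 12,  t_{22} = 5,  t_{23} = 19,  t_{24} = 20,  t_{25} = 18,  t_{26} = 22,  t_{27} = 14,  t_{28} = 1,  t_{29} = 27.
The sequence repeats with period 28.
(10433 - 1) mod 28 = 16, so t_{10433} = t_{17} = 8.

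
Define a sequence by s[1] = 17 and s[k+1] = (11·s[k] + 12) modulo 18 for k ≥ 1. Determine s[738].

7

Listing terms: s[1] = 17, s[2] = 1, s[3] = 5, s[4] = 13, s[5] = 11, s[6] = 7, s[7] = 17.
Since s[7] = s[1] = 17, the sequence is periodic with period 6.
(738 - 1) mod 6 = 5, so s[738] = s[6] = 7.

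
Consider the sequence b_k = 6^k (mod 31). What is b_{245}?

26

b_1 = 6, b_2 = 5, b_3 = 30, b_4 = 25, b_5 = 26, b_6 = 1, b_7 = 6.
Since b_7 = b_1 = 6, the sequence is periodic with period 6.
So b_{245} = b_{1 + ((245-1) mod 6)} = b_5 = 26.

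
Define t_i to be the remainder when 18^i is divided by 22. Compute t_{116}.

4

Computing terms: t_1 = 18,  t_2 = 16,  t_3 = 2,  t_4 = 14,  t_5 = 10,  t_6 = 4,  t_7 = 6,  t_8 = 20,  t_9 = 8,  t_{10} = 12,  t_{11} = 18.
The sequence repeats with period 10.
So t_{116} = t_{1 + ((116-1) mod 10)} = t_6 = 4.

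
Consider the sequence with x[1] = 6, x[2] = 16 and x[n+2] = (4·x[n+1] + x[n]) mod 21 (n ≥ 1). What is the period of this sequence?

16

Computing terms: x[1] = 6,  x[2] = 16,  x[3] = 7,  x[4] = 2,  x[5] = 15,  x[6] = 20,  x[7] = 11,  x[8] = 1,  x[9] = 15,  x[10] = 19,  x[11] = 7,  x[12] = 5,  x[13] = 6,  x[14] = 8,  x[15] = 17,  x[16] = 13,  x[17] = 6,  x[18] = 16.
The sequence repeats with period 16.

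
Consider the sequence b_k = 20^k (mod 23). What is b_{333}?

19

Listing terms: b_0 = 1, b_1 = 20, b_2 = 9, b_3 = 19, b_4 = 12, b_5 = 10, b_6 = 16, b_7 = 21, b_8 = 6, b_9 = 5, b_{10} = 8, b_{11} = 22, b_{12} = 3, b_{13} = 14, b_{14} = 4, b_{15} = 11, b_{16} = 13, b_{17} = 7, b_{18} = 2, b_{19} = 17, b_{20} = 18, b_{21} = 15, b_{22} = 1.
The sequence repeats with period 22.
(333 - 0) mod 22 = 3, so b_{333} = b_3 = 19.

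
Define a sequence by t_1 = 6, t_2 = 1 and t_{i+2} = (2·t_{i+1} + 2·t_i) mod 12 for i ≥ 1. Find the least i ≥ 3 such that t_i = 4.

5

t_1 = 6, t_2 = 1, t_3 = 2, t_4 = 6, t_5 = 4, t_6 = 8, t_7 = 0, t_8 = 4, t_9 = 8.
Since (t_8, t_9) = (t_5, t_6) = (4, 8) (two consecutive terms determine the rest), the sequence is eventually periodic: after a pre-period of length 4 it cycles with period 3.
The value 4 first appears (with i ≥ 3) at t_5.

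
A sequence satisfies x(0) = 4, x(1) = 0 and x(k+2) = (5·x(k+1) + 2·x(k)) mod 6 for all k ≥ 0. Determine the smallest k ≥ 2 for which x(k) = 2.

x(0) = 4,  x(1) = 0,  x(2) = 2,  x(3) = 4,  x(4) = 0.
The sequence repeats with period 3.
The value 2 first appears (with k ≥ 2) at x(2).

2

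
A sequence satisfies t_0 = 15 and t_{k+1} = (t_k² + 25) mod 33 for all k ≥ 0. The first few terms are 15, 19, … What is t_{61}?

8

Computing terms: t_0 = 15, t_1 = 19, t_2 = 23, t_3 = 26, t_4 = 8, t_5 = 23.
Since t_5 = t_2 = 23, the sequence is eventually periodic: after a pre-period of length 2 it cycles with period 3.
For k ≥ 2, t_k depends only on (k - 2) mod 3. (61 - 2) mod 3 = 2, so t_{61} = t_4 = 8.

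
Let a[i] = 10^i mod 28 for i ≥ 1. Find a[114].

We have a[1] = 10; a[2] = 16; a[3] = 20; a[4] = 4; a[5] = 12; a[6] = 8; a[7] = 24; a[8] = 16.
Since a[8] = a[2] = 16, the sequence is eventually periodic: after a pre-period of length 1 it cycles with period 6.
For i ≥ 2, a[i] depends only on (i - 2) mod 6. (114 - 2) mod 6 = 4, so a[114] = a[6] = 8.

8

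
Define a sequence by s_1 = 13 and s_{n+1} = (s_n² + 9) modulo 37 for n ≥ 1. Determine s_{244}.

6

Computing terms: s_1 = 13; s_2 = 30; s_3 = 21; s_4 = 6; s_5 = 8; s_6 = 36; s_7 = 10; s_8 = 35; s_9 = 13.
The sequence repeats with period 8.
So s_{244} = s_{1 + ((244-1) mod 8)} = s_4 = 6.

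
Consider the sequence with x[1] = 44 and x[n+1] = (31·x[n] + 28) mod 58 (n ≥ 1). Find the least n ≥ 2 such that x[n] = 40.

11

We have x[1] = 44; x[2] = 0; x[3] = 28; x[4] = 26; x[5] = 22; x[6] = 14; x[7] = 56; x[8] = 24; x[9] = 18; x[10] = 6; x[11] = 40; x[12] = 50; x[13] = 12; x[14] = 52; x[15] = 16; x[16] = 2; x[17] = 32; x[18] = 34; x[19] = 38; x[20] = 46; x[21] = 4; x[22] = 36; x[23] = 42; x[24] = 54; x[25] = 20; x[26] = 10; x[27] = 48; x[28] = 8; x[29] = 44.
Since x[29] = x[1] = 44, the sequence is periodic with period 28.
The value 40 first appears (with n ≥ 2) at x[11].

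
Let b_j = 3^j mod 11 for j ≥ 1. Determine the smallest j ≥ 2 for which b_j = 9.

Listing terms: b_1 = 3,  b_2 = 9,  b_3 = 5,  b_4 = 4,  b_5 = 1,  b_6 = 3.
Since b_6 = b_1 = 3, the sequence is periodic with period 5.
The value 9 first appears (with j ≥ 2) at b_2.

2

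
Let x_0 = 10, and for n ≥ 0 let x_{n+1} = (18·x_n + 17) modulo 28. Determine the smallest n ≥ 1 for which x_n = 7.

2

Computing terms: x_0 = 10, x_1 = 1, x_2 = 7, x_3 = 3, x_4 = 15, x_5 = 7.
Since x_5 = x_2 = 7, the sequence is eventually periodic: after a pre-period of length 2 it cycles with period 3.
The value 7 first appears (with n ≥ 1) at x_2.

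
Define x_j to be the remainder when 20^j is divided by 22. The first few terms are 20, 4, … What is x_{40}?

12

Listing terms: x_1 = 20,  x_2 = 4,  x_3 = 14,  x_4 = 16,  x_5 = 12,  x_6 = 20.
Since x_6 = x_1 = 20, the sequence is periodic with period 5.
(40 - 1) mod 5 = 4, so x_{40} = x_5 = 12.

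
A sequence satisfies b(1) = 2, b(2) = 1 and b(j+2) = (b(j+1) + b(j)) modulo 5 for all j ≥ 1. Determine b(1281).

2

b(1) = 2,  b(2) = 1,  b(3) = 3,  b(4) = 4,  b(5) = 2,  b(6) = 1.
The sequence repeats with period 4.
(1281 - 1) mod 4 = 0, so b(1281) = b(1) = 2.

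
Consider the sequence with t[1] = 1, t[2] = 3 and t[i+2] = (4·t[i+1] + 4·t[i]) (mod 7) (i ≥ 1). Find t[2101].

1

t[1] = 1; t[2] = 3; t[3] = 2; t[4] = 6; t[5] = 4; t[6] = 5; t[7] = 1; t[8] = 3.
The sequence repeats with period 6.
(2101 - 1) mod 6 = 0, so t[2101] = t[1] = 1.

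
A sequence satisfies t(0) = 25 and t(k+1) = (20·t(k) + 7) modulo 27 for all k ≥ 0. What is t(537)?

We have t(0) = 25,  t(1) = 21,  t(2) = 22,  t(3) = 15,  t(4) = 10,  t(5) = 18,  t(6) = 16,  t(7) = 3,  t(8) = 13,  t(9) = 24,  t(10) = 1,  t(11) = 0,  t(12) = 7,  t(13) = 12,  t(14) = 4,  t(15) = 6,  t(16) = 19,  t(17) = 9,  t(18) = 25.
The sequence repeats with period 18.
So t(537) = t(0 + ((537-0) mod 18)) = t(15) = 6.

6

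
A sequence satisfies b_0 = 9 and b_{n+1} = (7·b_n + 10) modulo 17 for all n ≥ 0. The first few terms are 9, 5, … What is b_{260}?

7

Listing terms: b_0 = 9, b_1 = 5, b_2 = 11, b_3 = 2, b_4 = 7, b_5 = 8, b_6 = 15, b_7 = 13, b_8 = 16, b_9 = 3, b_{10} = 14, b_{11} = 6, b_{12} = 1, b_{13} = 0, b_{14} = 10, b_{15} = 12, b_{16} = 9.
The sequence repeats with period 16.
(260 - 0) mod 16 = 4, so b_{260} = b_4 = 7.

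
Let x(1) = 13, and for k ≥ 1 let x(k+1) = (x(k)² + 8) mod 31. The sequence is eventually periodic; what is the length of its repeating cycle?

We have x(1) = 13,  x(2) = 22,  x(3) = 27,  x(4) = 24,  x(5) = 26,  x(6) = 2,  x(7) = 12,  x(8) = 28,  x(9) = 17,  x(10) = 18,  x(11) = 22.
Since x(11) = x(2) = 22, the sequence is eventually periodic: after a pre-period of length 1 it cycles with period 9.

9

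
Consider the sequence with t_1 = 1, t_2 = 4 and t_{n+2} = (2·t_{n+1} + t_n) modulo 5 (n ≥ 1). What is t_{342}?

3

t_1 = 1,  t_2 = 4,  t_3 = 4,  t_4 = 2,  t_5 = 3,  t_6 = 3,  t_7 = 4,  t_8 = 1,  t_9 = 1,  t_{10} = 3,  t_{11} = 2,  t_{12} = 2,  t_{13} = 1,  t_{14} = 4.
The sequence repeats with period 12.
So t_{342} = t_{1 + ((342-1) mod 12)} = t_6 = 3.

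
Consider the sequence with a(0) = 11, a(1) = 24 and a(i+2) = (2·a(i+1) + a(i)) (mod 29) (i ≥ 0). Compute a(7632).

28

Listing terms: a(0) = 11, a(1) = 24, a(2) = 1, a(3) = 26, a(4) = 24, a(5) = 16, a(6) = 27, a(7) = 12, a(8) = 22, a(9) = 27, a(10) = 18, a(11) = 5, a(12) = 28, a(13) = 3, a(14) = 5, a(15) = 13, a(16) = 2, a(17) = 17, a(18) = 7, a(19) = 2, a(20) = 11, a(21) = 24.
Since (a(20), a(21)) = (a(0), a(1)) = (11, 24) (two consecutive terms determine the rest), the sequence is periodic with period 20.
(7632 - 0) mod 20 = 12, so a(7632) = a(12) = 28.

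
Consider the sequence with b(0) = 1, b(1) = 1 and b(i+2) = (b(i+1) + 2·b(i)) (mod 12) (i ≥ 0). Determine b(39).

Listing terms: b(0) = 1,  b(1) = 1,  b(2) = 3,  b(3) = 5,  b(4) = 11,  b(5) = 9,  b(6) = 7,  b(7) = 1,  b(8) = 3.
Since (b(7), b(8)) = (b(1), b(2)) = (1, 3) (two consecutive terms determine the rest), the sequence is eventually periodic: after a pre-period of length 1 it cycles with period 6.
For i ≥ 1, b(i) depends only on (i - 1) mod 6. (39 - 1) mod 6 = 2, so b(39) = b(3) = 5.

5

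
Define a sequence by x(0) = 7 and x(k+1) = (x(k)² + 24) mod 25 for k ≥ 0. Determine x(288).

We have x(0) = 7,  x(1) = 23,  x(2) = 3,  x(3) = 8,  x(4) = 13,  x(5) = 18,  x(6) = 23.
Since x(6) = x(1) = 23, the sequence is eventually periodic: after a pre-period of length 1 it cycles with period 5.
For k ≥ 1, x(k) depends only on (k - 1) mod 5. (288 - 1) mod 5 = 2, so x(288) = x(3) = 8.

8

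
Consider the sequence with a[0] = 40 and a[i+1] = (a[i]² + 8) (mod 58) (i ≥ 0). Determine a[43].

Listing terms: a[0] = 40, a[1] = 42, a[2] = 32, a[3] = 46, a[4] = 36, a[5] = 28, a[6] = 38, a[7] = 2, a[8] = 12, a[9] = 36.
Since a[9] = a[4] = 36, the sequence is eventually periodic: after a pre-period of length 4 it cycles with period 5.
For i ≥ 4, a[i] depends only on (i - 4) mod 5. (43 - 4) mod 5 = 4, so a[43] = a[8] = 12.

12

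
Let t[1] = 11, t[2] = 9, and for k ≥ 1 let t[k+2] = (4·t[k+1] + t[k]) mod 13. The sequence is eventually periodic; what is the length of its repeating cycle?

We have t[1] = 11,  t[2] = 9,  t[3] = 8,  t[4] = 2,  t[5] = 3,  t[6] = 1,  t[7] = 7,  t[8] = 3,  t[9] = 6,  t[10] = 1,  t[11] = 10,  t[12] = 2,  t[13] = 5,  t[14] = 9,  t[15] = 2,  t[16] = 4,  t[17] = 5,  t[18] = 11,  t[19] = 10,  t[20] = 12,  t[21] = 6,  t[22] = 10,  t[23] = 7,  t[24] = 12,  t[25] = 3,  t[26] = 11,  t[27] = 8,  t[28] = 4,  t[29] = 11,  t[30] = 9.
Since (t[29], t[30]) = (t[1], t[2]) = (11, 9) (two consecutive terms determine the rest), the sequence is periodic with period 28.

28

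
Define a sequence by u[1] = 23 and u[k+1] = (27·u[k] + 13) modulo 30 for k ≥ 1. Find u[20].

Computing terms: u[1] = 23; u[2] = 4; u[3] = 1; u[4] = 10; u[5] = 13; u[6] = 4.
Since u[6] = u[2] = 4, the sequence is eventually periodic: after a pre-period of length 1 it cycles with period 4.
For k ≥ 2, u[k] depends only on (k - 2) mod 4. (20 - 2) mod 4 = 2, so u[20] = u[4] = 10.

10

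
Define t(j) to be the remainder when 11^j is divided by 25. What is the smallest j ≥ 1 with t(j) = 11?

Computing terms: t(0) = 1,  t(1) = 11,  t(2) = 21,  t(3) = 6,  t(4) = 16,  t(5) = 1.
Since t(5) = t(0) = 1, the sequence is periodic with period 5.
The value 11 first appears (with j ≥ 1) at t(1).

1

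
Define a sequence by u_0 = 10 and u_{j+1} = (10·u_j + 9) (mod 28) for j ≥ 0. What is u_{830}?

7

Listing terms: u_0 = 10,  u_1 = 25,  u_2 = 7,  u_3 = 23,  u_4 = 15,  u_5 = 19,  u_6 = 3,  u_7 = 11,  u_8 = 7.
Since u_8 = u_2 = 7, the sequence is eventually periodic: after a pre-period of length 2 it cycles with period 6.
For j ≥ 2, u_j depends only on (j - 2) mod 6. (830 - 2) mod 6 = 0, so u_{830} = u_2 = 7.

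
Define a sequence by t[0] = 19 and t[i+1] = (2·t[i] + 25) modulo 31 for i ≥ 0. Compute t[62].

t[0] = 19; t[1] = 1; t[2] = 27; t[3] = 17; t[4] = 28; t[5] = 19.
The sequence repeats with period 5.
So t[62] = t[0 + ((62-0) mod 5)] = t[2] = 27.

27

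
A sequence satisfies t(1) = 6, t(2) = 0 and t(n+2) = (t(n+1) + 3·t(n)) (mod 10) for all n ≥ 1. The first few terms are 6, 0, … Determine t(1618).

6

t(1) = 6,  t(2) = 0,  t(3) = 8,  t(4) = 8,  t(5) = 2,  t(6) = 6,  t(7) = 2,  t(8) = 0,  t(9) = 6,  t(10) = 6,  t(11) = 4,  t(12) = 2,  t(13) = 4,  t(14) = 0,  t(15) = 2,  t(16) = 2,  t(17) = 8,  t(18) = 4,  t(19) = 8,  t(20) = 0,  t(21) = 4,  t(22) = 4,  t(23) = 6,  t(24) = 8,  t(25) = 6,  t(26) = 0.
Since (t(25), t(26)) = (t(1), t(2)) = (6, 0) (two consecutive terms determine the rest), the sequence is periodic with period 24.
So t(1618) = t(1 + ((1618-1) mod 24)) = t(10) = 6.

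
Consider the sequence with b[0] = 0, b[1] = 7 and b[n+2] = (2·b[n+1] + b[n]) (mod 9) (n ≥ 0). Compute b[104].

3

We have b[0] = 0, b[1] = 7, b[2] = 5, b[3] = 8, b[4] = 3, b[5] = 5, b[6] = 4, b[7] = 4, b[8] = 3, b[9] = 1, b[10] = 5, b[11] = 2, b[12] = 0, b[13] = 2, b[14] = 4, b[15] = 1, b[16] = 6, b[17] = 4, b[18] = 5, b[19] = 5, b[20] = 6, b[21] = 8, b[22] = 4, b[23] = 7, b[24] = 0, b[25] = 7.
The sequence repeats with period 24.
So b[104] = b[0 + ((104-0) mod 24)] = b[8] = 3.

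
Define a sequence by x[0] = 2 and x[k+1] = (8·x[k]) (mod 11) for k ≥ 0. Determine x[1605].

9

x[0] = 2; x[1] = 5; x[2] = 7; x[3] = 1; x[4] = 8; x[5] = 9; x[6] = 6; x[7] = 4; x[8] = 10; x[9] = 3; x[10] = 2.
The sequence repeats with period 10.
(1605 - 0) mod 10 = 5, so x[1605] = x[5] = 9.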